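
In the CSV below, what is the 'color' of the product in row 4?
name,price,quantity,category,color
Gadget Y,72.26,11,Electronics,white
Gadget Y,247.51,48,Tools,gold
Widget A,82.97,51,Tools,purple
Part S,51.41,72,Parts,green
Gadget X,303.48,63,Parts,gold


Query: Row 4 ('Part S'), column 'color'
Value: green

green


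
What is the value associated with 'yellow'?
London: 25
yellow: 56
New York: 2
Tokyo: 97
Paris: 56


Looking up key 'yellow'
Value: 56

56


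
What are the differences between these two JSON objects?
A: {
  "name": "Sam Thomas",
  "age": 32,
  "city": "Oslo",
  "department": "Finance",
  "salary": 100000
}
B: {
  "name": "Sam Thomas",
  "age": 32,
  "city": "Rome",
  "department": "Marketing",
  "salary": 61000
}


Comparing each field (in key order):
  name: same
  age: same
  city: DIFFERENT
  department: DIFFERENT
  salary: DIFFERENT
Differences:
  city: Oslo -> Rome
  department: Finance -> Marketing
  salary: 100000 -> 61000

3 field(s) changed

3 changes: city, department, salary


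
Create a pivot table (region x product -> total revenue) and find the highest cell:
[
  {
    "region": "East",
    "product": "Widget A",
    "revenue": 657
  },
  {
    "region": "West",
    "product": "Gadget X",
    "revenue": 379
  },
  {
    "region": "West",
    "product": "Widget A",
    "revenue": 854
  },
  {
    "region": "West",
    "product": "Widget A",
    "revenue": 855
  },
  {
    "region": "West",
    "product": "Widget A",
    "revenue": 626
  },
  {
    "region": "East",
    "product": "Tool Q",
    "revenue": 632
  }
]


Pivot: region (rows) x product (columns) -> total revenue

     Gadget X      Tool Q        Widget A    
East             0           632           657  
West           379             0          2335  

Highest: West / Widget A = $2335

West / Widget A = $2335


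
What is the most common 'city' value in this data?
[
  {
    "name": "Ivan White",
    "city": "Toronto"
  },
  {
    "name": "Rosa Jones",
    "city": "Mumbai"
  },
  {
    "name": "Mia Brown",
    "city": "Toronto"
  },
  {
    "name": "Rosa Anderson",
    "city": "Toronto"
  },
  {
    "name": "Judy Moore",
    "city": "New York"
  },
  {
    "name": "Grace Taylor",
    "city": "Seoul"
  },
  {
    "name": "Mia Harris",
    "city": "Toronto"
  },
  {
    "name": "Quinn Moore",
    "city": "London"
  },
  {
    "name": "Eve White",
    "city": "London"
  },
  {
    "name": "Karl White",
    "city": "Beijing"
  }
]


Counting 'city' values across 10 records:

  Toronto: 4 ####
  London: 2 ##
  Mumbai: 1 #
  New York: 1 #
  Seoul: 1 #
  Beijing: 1 #

Most common: Toronto (4 times)

Toronto (4 times)


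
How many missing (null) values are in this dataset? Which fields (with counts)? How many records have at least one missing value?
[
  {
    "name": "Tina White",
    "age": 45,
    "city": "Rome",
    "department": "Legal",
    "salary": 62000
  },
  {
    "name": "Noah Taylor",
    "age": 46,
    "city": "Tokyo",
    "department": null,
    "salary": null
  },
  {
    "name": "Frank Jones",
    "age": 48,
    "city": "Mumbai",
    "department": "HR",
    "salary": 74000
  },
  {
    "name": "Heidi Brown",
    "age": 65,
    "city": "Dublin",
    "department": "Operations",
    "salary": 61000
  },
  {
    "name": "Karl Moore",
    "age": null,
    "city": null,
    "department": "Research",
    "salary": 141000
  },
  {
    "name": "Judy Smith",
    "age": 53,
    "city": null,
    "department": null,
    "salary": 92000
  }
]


Checking for missing (null) values in 6 records:

  Tina White: complete
  Noah Taylor: department, salary
  Frank Jones: complete
  Heidi Brown: complete
  Karl Moore: age, city
  Judy Smith: city, department

Per field:
  name: 0 missing
  age: 1 missing
  city: 2 missing
  department: 2 missing
  salary: 1 missing

Total missing values: 6
Records with any missing: 3

6 missing values (age: 1, city: 2, department: 2, salary: 1); 3 incomplete records


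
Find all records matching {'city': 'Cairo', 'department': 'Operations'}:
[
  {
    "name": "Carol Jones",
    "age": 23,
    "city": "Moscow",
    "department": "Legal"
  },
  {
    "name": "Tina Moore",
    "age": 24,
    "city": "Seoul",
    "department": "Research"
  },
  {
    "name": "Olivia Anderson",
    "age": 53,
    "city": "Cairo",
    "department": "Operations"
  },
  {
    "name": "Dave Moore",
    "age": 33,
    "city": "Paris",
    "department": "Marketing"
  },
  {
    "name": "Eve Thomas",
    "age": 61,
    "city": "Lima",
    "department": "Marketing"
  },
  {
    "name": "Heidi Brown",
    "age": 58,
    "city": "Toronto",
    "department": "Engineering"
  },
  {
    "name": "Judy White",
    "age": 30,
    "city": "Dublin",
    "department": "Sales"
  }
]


Search criteria: {'city': 'Cairo', 'department': 'Operations'}

Checking 7 records:
  Carol Jones: {city: Moscow, department: Legal}
  Tina Moore: {city: Seoul, department: Research}
  Olivia Anderson: {city: Cairo, department: Operations} <-- MATCH
  Dave Moore: {city: Paris, department: Marketing}
  Eve Thomas: {city: Lima, department: Marketing}
  Heidi Brown: {city: Toronto, department: Engineering}
  Judy White: {city: Dublin, department: Sales}

Matches: ["Olivia Anderson"]

["Olivia Anderson"]


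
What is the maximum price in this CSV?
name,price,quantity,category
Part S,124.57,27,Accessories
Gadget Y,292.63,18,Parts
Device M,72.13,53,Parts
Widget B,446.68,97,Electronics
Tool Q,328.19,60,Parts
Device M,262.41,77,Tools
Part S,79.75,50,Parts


Computing maximum price:
Values: [124.57, 292.63, 72.13, 446.68, 328.19, 262.41, 79.75]
Max = 446.68

446.68


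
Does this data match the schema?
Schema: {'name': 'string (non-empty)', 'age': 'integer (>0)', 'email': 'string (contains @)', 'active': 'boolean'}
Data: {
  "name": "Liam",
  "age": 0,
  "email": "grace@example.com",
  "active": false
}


Validating each field against schema:
  name: OK (non-empty string)
  age: FAIL (0 is not > 0)
  email: OK (string with @)
  active: OK (boolean)

Result: INVALID (1 error: age)

INVALID (1 error: age)


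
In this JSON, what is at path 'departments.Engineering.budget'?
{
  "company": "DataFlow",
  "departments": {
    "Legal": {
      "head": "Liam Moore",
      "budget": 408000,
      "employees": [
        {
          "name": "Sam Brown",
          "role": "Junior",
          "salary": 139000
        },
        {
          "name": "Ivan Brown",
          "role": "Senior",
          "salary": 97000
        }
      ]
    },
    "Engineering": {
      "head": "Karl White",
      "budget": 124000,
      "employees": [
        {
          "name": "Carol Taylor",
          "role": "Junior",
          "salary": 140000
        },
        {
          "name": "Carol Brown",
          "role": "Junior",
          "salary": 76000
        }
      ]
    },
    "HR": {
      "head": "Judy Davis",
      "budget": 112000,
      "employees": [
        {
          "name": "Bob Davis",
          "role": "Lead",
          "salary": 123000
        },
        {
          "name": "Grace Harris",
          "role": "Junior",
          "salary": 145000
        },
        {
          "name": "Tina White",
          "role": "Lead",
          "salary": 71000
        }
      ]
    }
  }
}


Path: departments.Engineering.budget

Navigate:
  -> departments
  -> Engineering
  -> budget = 124000

124000


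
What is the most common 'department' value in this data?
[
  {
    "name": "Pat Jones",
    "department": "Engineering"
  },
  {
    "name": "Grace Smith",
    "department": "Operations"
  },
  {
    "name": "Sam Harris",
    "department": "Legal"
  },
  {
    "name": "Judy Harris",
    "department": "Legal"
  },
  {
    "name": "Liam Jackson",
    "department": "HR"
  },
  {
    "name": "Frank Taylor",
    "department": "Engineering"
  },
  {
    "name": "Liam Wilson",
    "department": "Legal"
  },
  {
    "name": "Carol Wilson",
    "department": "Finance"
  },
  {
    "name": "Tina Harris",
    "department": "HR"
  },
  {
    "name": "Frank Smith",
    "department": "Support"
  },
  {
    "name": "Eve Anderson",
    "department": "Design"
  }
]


Counting 'department' values across 11 records:

  Legal: 3 ###
  Engineering: 2 ##
  HR: 2 ##
  Operations: 1 #
  Finance: 1 #
  Support: 1 #
  Design: 1 #

Most common: Legal (3 times)

Legal (3 times)


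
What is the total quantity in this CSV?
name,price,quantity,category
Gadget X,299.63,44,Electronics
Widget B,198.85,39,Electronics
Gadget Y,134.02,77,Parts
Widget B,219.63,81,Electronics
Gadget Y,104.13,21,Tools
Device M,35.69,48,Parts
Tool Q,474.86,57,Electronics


Computing total quantity:
Values: [44, 39, 77, 81, 21, 48, 57]
Sum = 367

367


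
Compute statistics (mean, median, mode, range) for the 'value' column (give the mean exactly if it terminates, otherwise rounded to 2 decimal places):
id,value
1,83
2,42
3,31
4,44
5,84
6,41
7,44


Data: [83, 42, 31, 44, 84, 41, 44]
Count: 7
Sum: 369
Mean: 369/7 ≈ 52.71 (rounded to 2 decimal places)
Sorted: [31, 41, 42, 44, 44, 83, 84]
Median: 44.0
Mode: 44 (2 times)
Range: 84 - 31 = 53
Min: 31, Max: 84

mean≈52.71, median=44.0, mode=44, range=53


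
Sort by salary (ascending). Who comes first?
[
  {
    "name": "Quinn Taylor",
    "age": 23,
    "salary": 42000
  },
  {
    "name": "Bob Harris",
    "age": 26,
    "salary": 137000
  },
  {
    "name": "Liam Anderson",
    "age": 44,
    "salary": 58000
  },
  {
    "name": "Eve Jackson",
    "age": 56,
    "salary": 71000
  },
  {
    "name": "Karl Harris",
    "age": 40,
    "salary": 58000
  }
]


Sort by: salary (ascending)

Sorted order:
  1. Quinn Taylor (salary = 42000)
  2. Liam Anderson (salary = 58000)
  3. Karl Harris (salary = 58000)
  4. Eve Jackson (salary = 71000)
  5. Bob Harris (salary = 137000)

First: Quinn Taylor

Quinn Taylor


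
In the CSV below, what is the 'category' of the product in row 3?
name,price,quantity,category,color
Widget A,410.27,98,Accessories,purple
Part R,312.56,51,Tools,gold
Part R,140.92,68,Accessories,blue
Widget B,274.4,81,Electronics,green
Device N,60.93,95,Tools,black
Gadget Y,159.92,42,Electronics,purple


Query: Row 3 ('Part R'), column 'category'
Value: Accessories

Accessories


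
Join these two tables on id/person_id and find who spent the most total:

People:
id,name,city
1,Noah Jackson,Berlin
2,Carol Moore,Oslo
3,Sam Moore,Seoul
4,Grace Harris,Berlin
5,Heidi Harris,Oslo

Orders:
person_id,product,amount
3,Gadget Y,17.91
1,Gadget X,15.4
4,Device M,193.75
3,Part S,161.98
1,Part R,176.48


Join on: people.id = orders.person_id

Joined rows:
  Sam Moore (Seoul) bought Gadget Y for $17.91
  Noah Jackson (Berlin) bought Gadget X for $15.4
  Grace Harris (Berlin) bought Device M for $193.75
  Sam Moore (Seoul) bought Part S for $161.98
  Noah Jackson (Berlin) bought Part R for $176.48

Total per person:
  Grace Harris: $193.75
  Noah Jackson: $191.88
  Sam Moore: $179.89

Top spender: Grace Harris ($193.75)

Grace Harris ($193.75)


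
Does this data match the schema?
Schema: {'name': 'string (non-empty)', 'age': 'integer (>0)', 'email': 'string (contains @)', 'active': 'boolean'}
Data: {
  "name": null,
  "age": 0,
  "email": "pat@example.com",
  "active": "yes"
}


Validating each field against schema:
  name: FAIL (null is not a string)
  age: FAIL (0 is not > 0)
  email: OK (string with @)
  active: FAIL ("yes" is not a boolean)

Result: INVALID (3 errors: name, age, active)

INVALID (3 errors: name, age, active)


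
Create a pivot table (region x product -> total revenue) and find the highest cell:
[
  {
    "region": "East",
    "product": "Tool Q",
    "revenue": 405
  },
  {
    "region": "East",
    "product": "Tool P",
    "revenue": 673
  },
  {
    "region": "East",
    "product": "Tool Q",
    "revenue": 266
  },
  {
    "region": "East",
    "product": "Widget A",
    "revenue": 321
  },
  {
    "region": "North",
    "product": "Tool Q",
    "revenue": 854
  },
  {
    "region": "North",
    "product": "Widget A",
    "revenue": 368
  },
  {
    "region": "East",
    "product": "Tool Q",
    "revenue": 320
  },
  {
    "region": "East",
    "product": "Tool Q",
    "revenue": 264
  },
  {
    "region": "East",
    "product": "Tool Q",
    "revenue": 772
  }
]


Pivot: region (rows) x product (columns) -> total revenue

     Tool P        Tool Q        Widget A    
East           673          2027           321  
North            0           854           368  

Highest: East / Tool Q = $2027

East / Tool Q = $2027


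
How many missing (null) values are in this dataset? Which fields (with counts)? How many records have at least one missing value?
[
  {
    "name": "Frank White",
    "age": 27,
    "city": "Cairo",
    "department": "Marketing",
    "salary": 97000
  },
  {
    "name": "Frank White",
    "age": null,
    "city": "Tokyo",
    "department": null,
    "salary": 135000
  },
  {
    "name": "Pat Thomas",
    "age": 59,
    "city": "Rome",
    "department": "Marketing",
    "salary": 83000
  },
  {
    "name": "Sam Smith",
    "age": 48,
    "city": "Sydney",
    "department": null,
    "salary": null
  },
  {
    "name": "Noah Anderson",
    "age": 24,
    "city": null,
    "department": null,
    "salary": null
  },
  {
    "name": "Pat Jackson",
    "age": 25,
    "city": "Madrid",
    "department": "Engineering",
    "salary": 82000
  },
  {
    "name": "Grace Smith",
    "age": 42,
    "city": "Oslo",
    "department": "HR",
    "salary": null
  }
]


Checking for missing (null) values in 7 records:

  Frank White: complete
  Frank White: age, department
  Pat Thomas: complete
  Sam Smith: department, salary
  Noah Anderson: city, department, salary
  Pat Jackson: complete
  Grace Smith: salary

Per field:
  name: 0 missing
  age: 1 missing
  city: 1 missing
  department: 3 missing
  salary: 3 missing

Total missing values: 8
Records with any missing: 4

8 missing values (age: 1, city: 1, department: 3, salary: 3); 4 incomplete records


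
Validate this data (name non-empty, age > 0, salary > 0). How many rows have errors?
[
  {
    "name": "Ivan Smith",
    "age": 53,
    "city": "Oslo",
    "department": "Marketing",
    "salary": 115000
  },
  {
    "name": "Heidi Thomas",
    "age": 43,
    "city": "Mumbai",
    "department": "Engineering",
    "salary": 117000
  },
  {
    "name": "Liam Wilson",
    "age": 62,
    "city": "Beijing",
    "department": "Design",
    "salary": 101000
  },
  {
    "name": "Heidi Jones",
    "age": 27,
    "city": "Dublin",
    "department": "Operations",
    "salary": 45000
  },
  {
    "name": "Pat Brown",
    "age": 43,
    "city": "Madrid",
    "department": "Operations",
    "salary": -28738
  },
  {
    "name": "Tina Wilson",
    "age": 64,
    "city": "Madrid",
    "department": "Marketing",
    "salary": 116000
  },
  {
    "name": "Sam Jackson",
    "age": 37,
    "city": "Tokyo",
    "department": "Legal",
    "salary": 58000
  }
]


Validating 7 records:
Rules: name non-empty, age > 0, salary > 0

  Row 1 (Ivan Smith): OK
  Row 2 (Heidi Thomas): OK
  Row 3 (Liam Wilson): OK
  Row 4 (Heidi Jones): OK
  Row 5 (Pat Brown): negative salary: -28738
  Row 6 (Tina Wilson): OK
  Row 7 (Sam Jackson): OK

Total errors: 1

1 errors


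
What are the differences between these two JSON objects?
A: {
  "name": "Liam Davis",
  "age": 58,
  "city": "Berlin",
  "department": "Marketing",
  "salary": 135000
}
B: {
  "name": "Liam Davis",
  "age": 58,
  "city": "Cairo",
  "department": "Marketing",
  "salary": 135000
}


Comparing each field (in key order):
  name: same
  age: same
  city: DIFFERENT
  department: same
  salary: same
Differences:
  city: Berlin -> Cairo

1 field(s) changed

1 change: city


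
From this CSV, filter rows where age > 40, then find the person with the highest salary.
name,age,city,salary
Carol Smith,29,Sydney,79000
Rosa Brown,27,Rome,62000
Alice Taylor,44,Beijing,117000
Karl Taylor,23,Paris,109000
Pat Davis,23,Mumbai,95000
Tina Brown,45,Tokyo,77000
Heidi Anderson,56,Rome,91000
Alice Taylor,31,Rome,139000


Filter: age > 40
Sort by: salary (descending)

Filtered records (3):
  Alice Taylor, age 44, salary $117000
  Heidi Anderson, age 56, salary $91000
  Tina Brown, age 45, salary $77000

Highest salary: Alice Taylor ($117000)

Alice Taylor


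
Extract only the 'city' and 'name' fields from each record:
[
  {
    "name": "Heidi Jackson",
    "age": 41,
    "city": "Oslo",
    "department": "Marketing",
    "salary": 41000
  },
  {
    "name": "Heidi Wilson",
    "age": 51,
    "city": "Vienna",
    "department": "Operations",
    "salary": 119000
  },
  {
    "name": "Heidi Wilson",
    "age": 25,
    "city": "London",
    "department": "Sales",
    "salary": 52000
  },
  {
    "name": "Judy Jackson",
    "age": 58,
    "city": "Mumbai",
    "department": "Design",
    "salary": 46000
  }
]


Original: 4 records with fields: name, age, city, department, salary
Keep: ['city', 'name']
Drop: ['age', 'department', 'salary']
Result: 4 records, 2 fields each

[
  {
    "city": "Oslo",
    "name": "Heidi Jackson"
  },
  {
    "city": "Vienna",
    "name": "Heidi Wilson"
  },
  {
    "city": "London",
    "name": "Heidi Wilson"
  },
  {
    "city": "Mumbai",
    "name": "Judy Jackson"
  }
]


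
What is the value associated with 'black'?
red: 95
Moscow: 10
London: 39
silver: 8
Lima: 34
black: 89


Looking up key 'black'
Value: 89

89


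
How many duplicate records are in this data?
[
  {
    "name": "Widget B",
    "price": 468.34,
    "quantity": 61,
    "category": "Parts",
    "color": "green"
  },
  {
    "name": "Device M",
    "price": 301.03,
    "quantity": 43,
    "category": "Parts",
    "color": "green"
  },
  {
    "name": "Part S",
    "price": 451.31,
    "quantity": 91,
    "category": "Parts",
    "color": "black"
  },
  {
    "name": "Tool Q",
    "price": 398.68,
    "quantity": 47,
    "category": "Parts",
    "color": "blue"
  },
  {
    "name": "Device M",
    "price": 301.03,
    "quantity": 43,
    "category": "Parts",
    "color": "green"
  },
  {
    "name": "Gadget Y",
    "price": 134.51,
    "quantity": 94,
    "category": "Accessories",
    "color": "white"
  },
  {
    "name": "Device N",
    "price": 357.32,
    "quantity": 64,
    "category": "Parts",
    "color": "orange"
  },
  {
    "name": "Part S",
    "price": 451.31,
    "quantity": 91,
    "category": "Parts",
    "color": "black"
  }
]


Checking 8 records for duplicates:

  Row 1: Widget B ($468.34, qty 61)
  Row 2: Device M ($301.03, qty 43)
  Row 3: Part S ($451.31, qty 91)
  Row 4: Tool Q ($398.68, qty 47)
  Row 5: Device M ($301.03, qty 43) <-- DUPLICATE
  Row 6: Gadget Y ($134.51, qty 94)
  Row 7: Device N ($357.32, qty 64)
  Row 8: Part S ($451.31, qty 91) <-- DUPLICATE

Duplicates found: 2
Unique records: 6

2 duplicates, 6 unique


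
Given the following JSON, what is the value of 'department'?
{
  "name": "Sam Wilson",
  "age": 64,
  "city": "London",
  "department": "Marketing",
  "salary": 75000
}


Looking up field 'department'
Value: Marketing

Marketing


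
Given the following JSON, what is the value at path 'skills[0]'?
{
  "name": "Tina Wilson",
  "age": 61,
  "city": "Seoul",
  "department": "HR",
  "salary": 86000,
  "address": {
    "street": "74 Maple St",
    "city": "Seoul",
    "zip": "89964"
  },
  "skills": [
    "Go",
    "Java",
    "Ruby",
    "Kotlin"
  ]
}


Query: skills[0]
Path: skills -> first element
Value: Go

Go


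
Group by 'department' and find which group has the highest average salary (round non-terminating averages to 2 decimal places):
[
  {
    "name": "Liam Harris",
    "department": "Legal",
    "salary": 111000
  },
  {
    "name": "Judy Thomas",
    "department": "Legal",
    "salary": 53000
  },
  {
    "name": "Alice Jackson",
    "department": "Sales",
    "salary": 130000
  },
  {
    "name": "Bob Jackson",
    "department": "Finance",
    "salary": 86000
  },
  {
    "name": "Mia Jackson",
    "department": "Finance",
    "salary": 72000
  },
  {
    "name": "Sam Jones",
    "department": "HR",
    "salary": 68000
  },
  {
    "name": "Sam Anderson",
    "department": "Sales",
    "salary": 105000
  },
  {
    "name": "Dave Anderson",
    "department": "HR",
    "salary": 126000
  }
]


Group by: department

Groups:
  Finance: 2 people, avg salary = 158000/2 = $79000
  HR: 2 people, avg salary = 194000/2 = $97000
  Legal: 2 people, avg salary = 164000/2 = $82000
  Sales: 2 people, avg salary = 235000/2 = $117500

Highest average salary: Sales ($117500)

Sales ($117500)


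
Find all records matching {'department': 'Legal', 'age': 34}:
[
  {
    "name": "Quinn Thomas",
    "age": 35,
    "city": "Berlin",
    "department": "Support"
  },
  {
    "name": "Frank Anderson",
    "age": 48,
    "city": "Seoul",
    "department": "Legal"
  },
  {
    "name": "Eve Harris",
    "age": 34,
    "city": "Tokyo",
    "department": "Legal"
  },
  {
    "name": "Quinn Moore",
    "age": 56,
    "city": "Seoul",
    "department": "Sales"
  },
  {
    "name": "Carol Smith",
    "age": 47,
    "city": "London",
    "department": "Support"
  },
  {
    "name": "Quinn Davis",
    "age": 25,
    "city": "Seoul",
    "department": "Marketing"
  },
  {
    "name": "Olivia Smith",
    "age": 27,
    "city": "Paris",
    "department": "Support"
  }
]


Search criteria: {'department': 'Legal', 'age': 34}

Checking 7 records:
  Quinn Thomas: {department: Support, age: 35}
  Frank Anderson: {department: Legal, age: 48}
  Eve Harris: {department: Legal, age: 34} <-- MATCH
  Quinn Moore: {department: Sales, age: 56}
  Carol Smith: {department: Support, age: 47}
  Quinn Davis: {department: Marketing, age: 25}
  Olivia Smith: {department: Support, age: 27}

Matches: ["Eve Harris"]

["Eve Harris"]


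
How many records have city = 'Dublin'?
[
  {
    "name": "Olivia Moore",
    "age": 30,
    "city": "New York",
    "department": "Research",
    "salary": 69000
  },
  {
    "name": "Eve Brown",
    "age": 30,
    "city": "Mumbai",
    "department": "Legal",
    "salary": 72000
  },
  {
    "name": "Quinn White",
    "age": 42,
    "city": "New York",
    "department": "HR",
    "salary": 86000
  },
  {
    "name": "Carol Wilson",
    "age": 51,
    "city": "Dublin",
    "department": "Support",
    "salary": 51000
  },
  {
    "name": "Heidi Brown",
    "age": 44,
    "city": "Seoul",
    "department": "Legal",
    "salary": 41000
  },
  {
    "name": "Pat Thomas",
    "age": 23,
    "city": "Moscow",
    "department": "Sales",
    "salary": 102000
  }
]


Data: 6 records
Condition: city = 'Dublin'

Checking each record:
  Olivia Moore: New York
  Eve Brown: Mumbai
  Quinn White: New York
  Carol Wilson: Dublin MATCH
  Heidi Brown: Seoul
  Pat Thomas: Moscow

Count: 1

1


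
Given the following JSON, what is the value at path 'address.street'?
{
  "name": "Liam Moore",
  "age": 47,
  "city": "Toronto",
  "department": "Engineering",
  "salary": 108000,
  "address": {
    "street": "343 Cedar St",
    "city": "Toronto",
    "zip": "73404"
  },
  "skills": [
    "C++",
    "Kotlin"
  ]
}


Query: address.street
Path: address -> street
Value: 343 Cedar St

343 Cedar St


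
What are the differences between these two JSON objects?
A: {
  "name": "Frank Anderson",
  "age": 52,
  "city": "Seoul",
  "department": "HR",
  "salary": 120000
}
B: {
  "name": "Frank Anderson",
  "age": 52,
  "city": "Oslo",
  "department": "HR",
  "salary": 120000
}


Comparing each field (in key order):
  name: same
  age: same
  city: DIFFERENT
  department: same
  salary: same
Differences:
  city: Seoul -> Oslo

1 field(s) changed

1 change: city


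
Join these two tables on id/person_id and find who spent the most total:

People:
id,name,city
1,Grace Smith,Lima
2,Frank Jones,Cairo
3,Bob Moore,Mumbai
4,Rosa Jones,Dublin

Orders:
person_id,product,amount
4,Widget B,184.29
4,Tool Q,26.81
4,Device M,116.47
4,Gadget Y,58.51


Join on: people.id = orders.person_id

Joined rows:
  Rosa Jones (Dublin) bought Widget B for $184.29
  Rosa Jones (Dublin) bought Tool Q for $26.81
  Rosa Jones (Dublin) bought Device M for $116.47
  Rosa Jones (Dublin) bought Gadget Y for $58.51

Total per person:
  Rosa Jones: $386.08

Top spender: Rosa Jones ($386.08)

Rosa Jones ($386.08)


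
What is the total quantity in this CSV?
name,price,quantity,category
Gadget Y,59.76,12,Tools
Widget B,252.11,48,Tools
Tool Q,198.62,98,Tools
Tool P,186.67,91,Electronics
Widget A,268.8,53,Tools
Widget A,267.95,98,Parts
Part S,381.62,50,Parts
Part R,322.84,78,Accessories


Computing total quantity:
Values: [12, 48, 98, 91, 53, 98, 50, 78]
Sum = 528

528


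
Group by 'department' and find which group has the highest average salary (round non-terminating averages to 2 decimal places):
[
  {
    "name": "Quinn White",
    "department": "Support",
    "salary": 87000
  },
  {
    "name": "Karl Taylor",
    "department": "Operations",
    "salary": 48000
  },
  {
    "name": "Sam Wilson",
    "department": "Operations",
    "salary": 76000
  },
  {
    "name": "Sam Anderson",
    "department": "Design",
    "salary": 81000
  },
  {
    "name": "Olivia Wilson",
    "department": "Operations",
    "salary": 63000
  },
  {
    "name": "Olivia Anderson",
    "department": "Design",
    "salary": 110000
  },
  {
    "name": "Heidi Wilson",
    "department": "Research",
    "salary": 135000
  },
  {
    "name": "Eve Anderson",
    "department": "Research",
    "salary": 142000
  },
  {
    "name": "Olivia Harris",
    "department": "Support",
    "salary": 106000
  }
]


Group by: department

Groups:
  Design: 2 people, avg salary = 191000/2 = $95500
  Operations: 3 people, avg salary = 187000/3 ≈ $62333.33
  Research: 2 people, avg salary = 277000/2 = $138500
  Support: 2 people, avg salary = 193000/2 = $96500

Highest average salary: Research ($138500)

Research ($138500)


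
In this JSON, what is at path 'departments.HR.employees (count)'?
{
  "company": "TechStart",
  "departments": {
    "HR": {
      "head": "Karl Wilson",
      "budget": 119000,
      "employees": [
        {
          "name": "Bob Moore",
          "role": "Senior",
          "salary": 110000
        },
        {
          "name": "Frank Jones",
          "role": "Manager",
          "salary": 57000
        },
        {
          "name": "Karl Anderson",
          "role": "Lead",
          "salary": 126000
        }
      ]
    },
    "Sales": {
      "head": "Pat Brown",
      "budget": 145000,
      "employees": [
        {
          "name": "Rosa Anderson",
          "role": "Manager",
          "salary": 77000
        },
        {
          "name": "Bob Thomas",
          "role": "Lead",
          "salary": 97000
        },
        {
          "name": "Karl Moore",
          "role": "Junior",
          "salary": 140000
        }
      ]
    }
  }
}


Path: departments.HR.employees (count)

Navigate:
  -> departments
  -> HR
  -> employees (array, length 3)

3


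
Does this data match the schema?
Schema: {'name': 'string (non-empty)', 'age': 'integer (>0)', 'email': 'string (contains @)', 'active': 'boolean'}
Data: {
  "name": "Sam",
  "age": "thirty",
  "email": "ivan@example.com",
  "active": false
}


Validating each field against schema:
  name: OK (non-empty string)
  age: FAIL ("thirty" is not an integer)
  email: OK (string with @)
  active: OK (boolean)

Result: INVALID (1 error: age)

INVALID (1 error: age)


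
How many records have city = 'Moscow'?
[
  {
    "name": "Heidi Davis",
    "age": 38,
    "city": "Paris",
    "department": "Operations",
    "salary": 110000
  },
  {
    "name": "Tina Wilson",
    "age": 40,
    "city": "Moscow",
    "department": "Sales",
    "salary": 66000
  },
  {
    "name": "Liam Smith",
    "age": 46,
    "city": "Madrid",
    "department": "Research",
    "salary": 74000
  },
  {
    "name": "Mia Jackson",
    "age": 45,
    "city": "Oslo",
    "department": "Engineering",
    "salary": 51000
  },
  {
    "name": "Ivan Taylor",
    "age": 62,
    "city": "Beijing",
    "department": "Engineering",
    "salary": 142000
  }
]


Data: 5 records
Condition: city = 'Moscow'

Checking each record:
  Heidi Davis: Paris
  Tina Wilson: Moscow MATCH
  Liam Smith: Madrid
  Mia Jackson: Oslo
  Ivan Taylor: Beijing

Count: 1

1


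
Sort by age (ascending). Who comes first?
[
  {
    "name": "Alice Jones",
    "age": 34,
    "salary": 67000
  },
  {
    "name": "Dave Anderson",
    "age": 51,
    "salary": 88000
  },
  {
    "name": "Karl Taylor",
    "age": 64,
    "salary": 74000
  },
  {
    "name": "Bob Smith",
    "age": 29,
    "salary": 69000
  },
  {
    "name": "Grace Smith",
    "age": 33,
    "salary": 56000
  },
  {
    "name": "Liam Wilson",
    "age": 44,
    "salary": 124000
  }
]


Sort by: age (ascending)

Sorted order:
  1. Bob Smith (age = 29)
  2. Grace Smith (age = 33)
  3. Alice Jones (age = 34)
  4. Liam Wilson (age = 44)
  5. Dave Anderson (age = 51)
  6. Karl Taylor (age = 64)

First: Bob Smith

Bob Smith


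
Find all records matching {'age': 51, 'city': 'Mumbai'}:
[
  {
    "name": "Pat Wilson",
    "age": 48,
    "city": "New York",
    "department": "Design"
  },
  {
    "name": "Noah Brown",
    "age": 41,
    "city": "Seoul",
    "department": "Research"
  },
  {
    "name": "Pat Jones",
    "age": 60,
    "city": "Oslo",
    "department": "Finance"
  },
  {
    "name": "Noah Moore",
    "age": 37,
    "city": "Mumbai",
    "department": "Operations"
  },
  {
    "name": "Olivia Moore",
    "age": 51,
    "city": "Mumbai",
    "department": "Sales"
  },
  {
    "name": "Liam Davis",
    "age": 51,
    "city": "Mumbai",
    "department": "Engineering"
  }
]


Search criteria: {'age': 51, 'city': 'Mumbai'}

Checking 6 records:
  Pat Wilson: {age: 48, city: New York}
  Noah Brown: {age: 41, city: Seoul}
  Pat Jones: {age: 60, city: Oslo}
  Noah Moore: {age: 37, city: Mumbai}
  Olivia Moore: {age: 51, city: Mumbai} <-- MATCH
  Liam Davis: {age: 51, city: Mumbai} <-- MATCH

Matches: ["Olivia Moore", "Liam Davis"]

["Olivia Moore", "Liam Davis"]


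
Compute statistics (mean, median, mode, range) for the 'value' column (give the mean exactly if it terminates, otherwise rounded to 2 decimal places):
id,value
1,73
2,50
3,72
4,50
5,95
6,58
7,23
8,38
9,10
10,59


Data: [73, 50, 72, 50, 95, 58, 23, 38, 10, 59]
Count: 10
Sum: 528
Mean: 528/10 = 52.8
Sorted: [10, 23, 38, 50, 50, 58, 59, 72, 73, 95]
Median: 54.0
Mode: 50 (2 times)
Range: 95 - 10 = 85
Min: 10, Max: 95

mean=52.8, median=54.0, mode=50, range=85


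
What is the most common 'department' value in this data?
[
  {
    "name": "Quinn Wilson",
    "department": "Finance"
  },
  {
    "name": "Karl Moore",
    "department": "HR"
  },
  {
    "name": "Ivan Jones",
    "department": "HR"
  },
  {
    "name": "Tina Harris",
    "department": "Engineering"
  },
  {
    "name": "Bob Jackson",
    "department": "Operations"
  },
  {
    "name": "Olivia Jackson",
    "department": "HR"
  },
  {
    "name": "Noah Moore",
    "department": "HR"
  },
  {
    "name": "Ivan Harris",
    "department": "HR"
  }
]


Counting 'department' values across 8 records:

  HR: 5 #####
  Finance: 1 #
  Engineering: 1 #
  Operations: 1 #

Most common: HR (5 times)

HR (5 times)


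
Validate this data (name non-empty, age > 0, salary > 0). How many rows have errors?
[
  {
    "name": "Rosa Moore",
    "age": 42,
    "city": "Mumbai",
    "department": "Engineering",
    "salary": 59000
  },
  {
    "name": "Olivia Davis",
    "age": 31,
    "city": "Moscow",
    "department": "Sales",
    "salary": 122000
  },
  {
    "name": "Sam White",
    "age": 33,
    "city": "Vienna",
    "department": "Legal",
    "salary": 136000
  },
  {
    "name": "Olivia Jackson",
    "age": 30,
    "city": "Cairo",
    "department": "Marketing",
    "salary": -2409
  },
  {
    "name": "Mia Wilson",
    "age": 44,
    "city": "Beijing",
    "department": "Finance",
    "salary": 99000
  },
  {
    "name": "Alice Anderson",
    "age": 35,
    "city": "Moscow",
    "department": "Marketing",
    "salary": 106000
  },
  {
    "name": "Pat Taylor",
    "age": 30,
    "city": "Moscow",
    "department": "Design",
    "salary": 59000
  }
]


Validating 7 records:
Rules: name non-empty, age > 0, salary > 0

  Row 1 (Rosa Moore): OK
  Row 2 (Olivia Davis): OK
  Row 3 (Sam White): OK
  Row 4 (Olivia Jackson): negative salary: -2409
  Row 5 (Mia Wilson): OK
  Row 6 (Alice Anderson): OK
  Row 7 (Pat Taylor): OK

Total errors: 1

1 errors


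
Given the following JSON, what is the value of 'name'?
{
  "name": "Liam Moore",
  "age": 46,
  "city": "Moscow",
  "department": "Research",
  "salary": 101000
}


Looking up field 'name'
Value: Liam Moore

Liam Moore


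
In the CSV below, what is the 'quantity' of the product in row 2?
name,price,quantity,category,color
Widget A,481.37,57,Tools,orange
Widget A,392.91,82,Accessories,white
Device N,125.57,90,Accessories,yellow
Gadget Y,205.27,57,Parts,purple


Query: Row 2 ('Widget A'), column 'quantity'
Value: 82

82


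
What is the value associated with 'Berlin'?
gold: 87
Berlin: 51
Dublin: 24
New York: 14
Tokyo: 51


Looking up key 'Berlin'
Value: 51

51


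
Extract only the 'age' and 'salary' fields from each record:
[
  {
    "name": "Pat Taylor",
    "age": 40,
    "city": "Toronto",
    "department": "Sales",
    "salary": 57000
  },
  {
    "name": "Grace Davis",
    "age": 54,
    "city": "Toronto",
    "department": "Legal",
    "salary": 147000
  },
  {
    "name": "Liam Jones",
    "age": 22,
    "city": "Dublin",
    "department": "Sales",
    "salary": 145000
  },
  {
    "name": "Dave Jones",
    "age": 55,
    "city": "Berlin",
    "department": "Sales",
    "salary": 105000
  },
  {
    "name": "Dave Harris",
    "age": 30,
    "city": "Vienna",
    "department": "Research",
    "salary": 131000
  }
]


Original: 5 records with fields: name, age, city, department, salary
Keep: ['age', 'salary']
Drop: ['name', 'city', 'department']
Result: 5 records, 2 fields each

[
  {
    "age": 40,
    "salary": 57000
  },
  {
    "age": 54,
    "salary": 147000
  },
  {
    "age": 22,
    "salary": 145000
  },
  {
    "age": 55,
    "salary": 105000
  },
  {
    "age": 30,
    "salary": 131000
  }
]


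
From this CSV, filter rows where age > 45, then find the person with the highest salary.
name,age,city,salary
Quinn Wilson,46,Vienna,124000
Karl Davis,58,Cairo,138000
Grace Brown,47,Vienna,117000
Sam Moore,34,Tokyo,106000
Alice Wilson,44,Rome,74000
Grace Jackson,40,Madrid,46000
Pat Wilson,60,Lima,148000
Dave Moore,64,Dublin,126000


Filter: age > 45
Sort by: salary (descending)

Filtered records (5):
  Pat Wilson, age 60, salary $148000
  Karl Davis, age 58, salary $138000
  Dave Moore, age 64, salary $126000
  Quinn Wilson, age 46, salary $124000
  Grace Brown, age 47, salary $117000

Highest salary: Pat Wilson ($148000)

Pat Wilson


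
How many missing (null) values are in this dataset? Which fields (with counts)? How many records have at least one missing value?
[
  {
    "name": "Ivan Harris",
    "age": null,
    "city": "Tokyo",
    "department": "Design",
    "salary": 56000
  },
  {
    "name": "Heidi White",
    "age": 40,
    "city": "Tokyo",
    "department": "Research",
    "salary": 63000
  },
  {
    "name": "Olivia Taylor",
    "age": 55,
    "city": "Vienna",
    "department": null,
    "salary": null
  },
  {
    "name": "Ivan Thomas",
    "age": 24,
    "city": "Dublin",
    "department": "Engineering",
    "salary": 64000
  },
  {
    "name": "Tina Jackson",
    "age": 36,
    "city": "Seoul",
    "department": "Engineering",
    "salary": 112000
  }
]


Checking for missing (null) values in 5 records:

  Ivan Harris: age
  Heidi White: complete
  Olivia Taylor: department, salary
  Ivan Thomas: complete
  Tina Jackson: complete

Per field:
  name: 0 missing
  age: 1 missing
  city: 0 missing
  department: 1 missing
  salary: 1 missing

Total missing values: 3
Records with any missing: 2

3 missing values (age: 1, department: 1, salary: 1); 2 incomplete records


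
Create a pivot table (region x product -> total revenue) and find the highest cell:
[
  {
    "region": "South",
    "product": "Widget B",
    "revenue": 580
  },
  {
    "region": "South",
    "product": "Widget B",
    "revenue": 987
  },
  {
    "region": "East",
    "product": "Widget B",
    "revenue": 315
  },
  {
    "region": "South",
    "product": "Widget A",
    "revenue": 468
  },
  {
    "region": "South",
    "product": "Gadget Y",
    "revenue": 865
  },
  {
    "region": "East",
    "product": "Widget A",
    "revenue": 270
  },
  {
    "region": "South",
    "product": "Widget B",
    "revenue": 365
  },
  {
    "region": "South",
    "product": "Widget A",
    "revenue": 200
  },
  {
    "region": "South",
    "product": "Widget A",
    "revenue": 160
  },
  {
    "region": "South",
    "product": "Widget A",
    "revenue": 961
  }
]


Pivot: region (rows) x product (columns) -> total revenue

     Gadget Y      Widget A      Widget B    
East             0           270           315  
South          865          1789          1932  

Highest: South / Widget B = $1932

South / Widget B = $1932


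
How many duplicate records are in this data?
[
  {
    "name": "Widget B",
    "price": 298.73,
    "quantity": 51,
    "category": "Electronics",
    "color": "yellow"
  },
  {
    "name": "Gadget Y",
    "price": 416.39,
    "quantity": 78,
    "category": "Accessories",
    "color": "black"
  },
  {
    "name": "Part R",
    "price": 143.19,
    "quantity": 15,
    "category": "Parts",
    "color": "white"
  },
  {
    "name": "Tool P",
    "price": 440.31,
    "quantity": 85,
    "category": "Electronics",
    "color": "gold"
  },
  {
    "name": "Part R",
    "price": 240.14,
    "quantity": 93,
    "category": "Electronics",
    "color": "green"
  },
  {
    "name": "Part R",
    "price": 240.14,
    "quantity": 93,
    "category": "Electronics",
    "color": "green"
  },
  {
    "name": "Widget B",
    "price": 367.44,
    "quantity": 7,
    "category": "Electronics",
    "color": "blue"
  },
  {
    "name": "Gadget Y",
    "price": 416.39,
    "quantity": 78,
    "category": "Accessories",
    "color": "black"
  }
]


Checking 8 records for duplicates:

  Row 1: Widget B ($298.73, qty 51)
  Row 2: Gadget Y ($416.39, qty 78)
  Row 3: Part R ($143.19, qty 15)
  Row 4: Tool P ($440.31, qty 85)
  Row 5: Part R ($240.14, qty 93)
  Row 6: Part R ($240.14, qty 93) <-- DUPLICATE
  Row 7: Widget B ($367.44, qty 7)
  Row 8: Gadget Y ($416.39, qty 78) <-- DUPLICATE

Duplicates found: 2
Unique records: 6

2 duplicates, 6 unique


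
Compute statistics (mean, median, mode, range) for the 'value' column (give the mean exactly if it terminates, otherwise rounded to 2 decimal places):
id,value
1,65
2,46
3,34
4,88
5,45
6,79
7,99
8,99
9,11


Data: [65, 46, 34, 88, 45, 79, 99, 99, 11]
Count: 9
Sum: 566
Mean: 566/9 ≈ 62.89 (rounded to 2 decimal places)
Sorted: [11, 34, 45, 46, 65, 79, 88, 99, 99]
Median: 65.0
Mode: 99 (2 times)
Range: 99 - 11 = 88
Min: 11, Max: 99

mean≈62.89, median=65.0, mode=99, range=88


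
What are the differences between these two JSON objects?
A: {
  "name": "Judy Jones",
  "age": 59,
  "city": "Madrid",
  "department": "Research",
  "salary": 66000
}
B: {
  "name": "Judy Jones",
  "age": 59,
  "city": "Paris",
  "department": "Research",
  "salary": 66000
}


Comparing each field (in key order):
  name: same
  age: same
  city: DIFFERENT
  department: same
  salary: same
Differences:
  city: Madrid -> Paris

1 field(s) changed

1 change: city


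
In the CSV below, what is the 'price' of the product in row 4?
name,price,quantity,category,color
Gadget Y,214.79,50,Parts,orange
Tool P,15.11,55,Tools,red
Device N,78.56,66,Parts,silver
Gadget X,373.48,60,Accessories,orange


Query: Row 4 ('Gadget X'), column 'price'
Value: 373.48

373.48


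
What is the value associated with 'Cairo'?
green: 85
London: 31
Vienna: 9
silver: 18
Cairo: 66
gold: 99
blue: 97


Looking up key 'Cairo'
Value: 66

66


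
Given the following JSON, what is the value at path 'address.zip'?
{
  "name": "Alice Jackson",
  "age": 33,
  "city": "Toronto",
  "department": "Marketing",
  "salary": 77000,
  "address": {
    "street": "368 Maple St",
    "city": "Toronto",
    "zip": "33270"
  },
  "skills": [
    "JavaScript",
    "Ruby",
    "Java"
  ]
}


Query: address.zip
Path: address -> zip
Value: 33270

33270
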